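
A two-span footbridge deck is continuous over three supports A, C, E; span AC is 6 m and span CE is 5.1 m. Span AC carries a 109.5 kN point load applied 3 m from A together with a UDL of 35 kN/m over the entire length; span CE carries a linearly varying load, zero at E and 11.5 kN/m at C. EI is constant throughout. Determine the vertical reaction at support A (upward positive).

R_A = 132.9 kN

Release continuity at C by inserting a hinge; the redundant is the internal moment M_C. The primary structure is two simply-supported spans AC and CE.
End slopes at the hinge C, treating each span as simply supported:
  span AC: point load 109.5 at a = 3: Pab(L + a)/(6LEI) = 246.4/EI
  span AC: UDL 35: wL³/(24EI) = 315/EI
  span CE: triangular load, peak 11.5: w₀L³/(45EI) = 33.9/EI
  relative rotation θ_0 = (561.4 + 33.9)/EI = 595.3/EI
A unit hogging moment at C produces rotation L₁/(3EI) + L₂/(3EI) = 3.7/EI.
Slope continuity at C: θ_0 = M_C·3.7/EI, so M_C = 595.3/3.7 = 160.9 kN·m (hogging).
Span AC, ΣM about A with M_C applied at C: R_C^{AC}·6 = 958.5 + 160.9, so R_C^{AC} = 186.6 kN and R_A = 319.5 − 186.6 = 132.9 kN.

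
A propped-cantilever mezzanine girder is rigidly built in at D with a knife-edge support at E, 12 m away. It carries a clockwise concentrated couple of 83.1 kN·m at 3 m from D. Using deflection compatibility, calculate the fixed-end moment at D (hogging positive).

M_D = 28.57 kN·m

Remove the prop at E; the released (primary) structure is a cantilever built in at D.
Downward deflection at the released point E due to the loads:
  clockwise couple 83.1 at a = 3: M₀a(2L − a)/(2EI) = 2618/EI
Tip deflection under a unit load at E: L³/(3EI) = 576/EI.
The prop prevents deflection at E: R_E = δ_0/δ_{EE} = 2618/576 = 4.545 kN.
Moment equilibrium about D: M_D = Σ(load moments about D) − R_E·L = 83.1 − 4.545×12 = 28.57 kN·m.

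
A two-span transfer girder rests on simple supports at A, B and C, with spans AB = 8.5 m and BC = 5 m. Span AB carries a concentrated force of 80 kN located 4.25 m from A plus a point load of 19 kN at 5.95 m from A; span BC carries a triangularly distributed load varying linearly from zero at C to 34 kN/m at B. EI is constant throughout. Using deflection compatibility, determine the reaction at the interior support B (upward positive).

R_B = 147.9 kN

Insert a hinge at B; M_B is the redundant, and each span becomes simply supported.
Discontinuity in slope at B on the released structure — sum the simple-span end rotations:
  span AB: point load 80 at a = 4.25: Pab(L + a)/(6LEI) = 361.2/EI
  span AB: point load 19 at a = 5.95: Pab(L + a)/(6LEI) = 81.68/EI
  span BC: triangular load, peak 34: w₀L³/(45EI) = 94.44/EI
  relative rotation θ_0 = (442.9 + 94.44)/EI = 537.4/EI
A unit hogging moment at B produces rotation L₁/(3EI) + L₂/(3EI) = 4.5/EI.
Slope continuity at B: θ_0 = M_B·4.5/EI, so M_B = 537.4/4.5 = 119.4 kN·m (hogging).
Span AB, ΣM about A with M_B applied at B: R_B^{AB}·8.5 = 453.1 + 119.4, so R_B^{AB} = 67.35 kN and R_A = 99 − 67.35 = 31.65 kN.
Span BC, ΣM about C: R_B^{BC}·5 = 283.3 + 119.4, so R_B^{BC} = 80.55 kN and R_C = 85 − 80.55 = 4.45 kN.
R_B = 67.35 + 80.55 = 147.9 kN.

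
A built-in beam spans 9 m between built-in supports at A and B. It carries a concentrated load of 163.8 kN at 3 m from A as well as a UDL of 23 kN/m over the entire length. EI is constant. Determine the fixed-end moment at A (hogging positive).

Release both end moments; the primary structure is a simply-supported span AB with redundants M_A and M_B.
End rotations of the released simple span under the applied load (×1/EI):
  at A: point load 163.8 at a = 3: Pab(L + b)/(6LEI) = 819/EI
  at B: point load 163.8 at a = 3: Pab(L + a)/(6LEI) = 655.2/EI
  at A: UDL 23: wL³/(24EI) = 698.6/EI
  at B: UDL 23: wL³/(24EI) = 698.6/EI
  θ_A0 = 1518/EI,  θ_B0 = 1354/EI
Flexibility coefficients: a unit moment at one end gives L/(3EI) there and L/(6EI) at the far end, so f₁₁ = f₂₂ = 3/EI and f₁₂ = f₂₁ = 1.5/EI.
Compatibility — zero rotation at each built-in end:
  3 M_A + 1.5 M_B = 1518
  1.5 M_A + 3 M_B = 1354
Solving the pair gives M_A = 373.6 kN·m and M_B = 264.4 kN·m (hogging).

M_A = 373.6 kN·m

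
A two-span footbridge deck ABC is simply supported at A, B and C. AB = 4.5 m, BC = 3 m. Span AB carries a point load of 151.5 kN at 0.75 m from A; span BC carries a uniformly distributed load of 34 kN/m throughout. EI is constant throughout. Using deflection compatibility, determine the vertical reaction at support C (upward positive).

R_C = 34.85 kN

Insert a hinge at B; M_B is the redundant, and each span becomes simply supported.
Rotations at B on the released spans (each span's end-slope, ×1/EI):
  span AB: point load 151.5 at a = 0.75: Pab(L + a)/(6LEI) = 82.85/EI
  span BC: UDL 34: wL³/(24EI) = 38.25/EI
  relative rotation θ_0 = (82.85 + 38.25)/EI = 121.1/EI
A unit hogging moment at B produces rotation L₁/(3EI) + L₂/(3EI) = 2.5/EI.
Compatibility: M_B·(L₁+L₂)/(3EI) = θ_0, giving M_B = 48.44 kN·m (hogging).
Span BC, ΣM about C: R_B^{BC}·3 = 153 + 48.44, so R_B^{BC} = 67.15 kN and R_C = 102 − 67.15 = 34.85 kN.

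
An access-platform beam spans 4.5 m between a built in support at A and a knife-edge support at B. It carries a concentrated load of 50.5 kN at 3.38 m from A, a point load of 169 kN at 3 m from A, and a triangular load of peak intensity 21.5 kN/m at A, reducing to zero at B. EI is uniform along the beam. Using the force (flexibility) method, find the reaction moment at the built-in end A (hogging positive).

M_A = 168.2 kN·m

Release the roller at B. Primary structure: cantilever fixed at A.
Downward deflection at the released point B due to the loads:
  point load 50.5 at a = 3.38: Pa²(3L − a)/(6EI) = 973.1/EI
  point load 169 at a = 3: Pa²(3L − a)/(6EI) = 2662/EI
  triangular load, peak 21.5 at the fixed end: w₀L⁴/(30EI) = 293.9/EI
  δ_0 = 3929/EI
Flexibility coefficient — unit upward force at B: δ_{BB} = L³/(3EI) = 30.38/EI.
The prop prevents deflection at B: R_B = δ_0/δ_{BB} = 3929/30.38 = 129.3 kN.
Moment equilibrium about A: M_A = Σ(load moments about A) − R_B·L = 750.3 − 129.3×4.5 = 168.2 kN·m.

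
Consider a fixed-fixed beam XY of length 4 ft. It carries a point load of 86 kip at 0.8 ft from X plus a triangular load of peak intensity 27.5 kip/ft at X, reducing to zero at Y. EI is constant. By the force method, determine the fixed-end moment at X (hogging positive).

M_X = 66.03 kip·ft

Release both end moments; the primary structure is a simply-supported span XY with redundants M_X and M_Y.
Simple-span end rotations at X and Y under the given loads:
  at X: point load 86 at a = 0.8: Pab(L + b)/(6LEI) = 66.05/EI
  at Y: point load 86 at a = 0.8: Pab(L + a)/(6LEI) = 44.03/EI
  at X: triangular load, peak 27.5: w₀L³/(45EI) = 39.11/EI
  at Y: triangular load, peak 27.5: 7w₀L³/(360EI) = 34.22/EI
  θ_X0 = 105.2/EI,  θ_Y0 = 78.25/EI
Flexibility coefficients: a unit moment at one end gives L/(3EI) there and L/(6EI) at the far end, so f₁₁ = f₂₂ = 1.333/EI and f₁₂ = f₂₁ = 0.6667/EI.
Compatibility — zero rotation at each built-in end:
  1.333 M_X + 0.6667 M_Y = 105.2
  0.6667 M_X + 1.333 M_Y = 78.25
Solving the pair gives M_X = 66.03 kip·ft and M_Y = 25.67 kip·ft (hogging).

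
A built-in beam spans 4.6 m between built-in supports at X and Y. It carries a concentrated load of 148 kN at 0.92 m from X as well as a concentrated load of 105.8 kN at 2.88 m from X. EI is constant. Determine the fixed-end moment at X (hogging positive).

Release both end moments; the primary structure is a simply-supported span XY with redundants M_X and M_Y.
On the primary (simply-supported) span, the end slopes from the loading are:
  at X: point load 148 at a = 0.92: Pab(L + b)/(6LEI) = 150.3/EI
  at Y: point load 148 at a = 0.92: Pab(L + a)/(6LEI) = 100.2/EI
  at X: point load 105.8 at a = 2.88: Pab(L + b)/(6LEI) = 120/EI
  at Y: point load 105.8 at a = 2.88: Pab(L + a)/(6LEI) = 142/EI
  θ_X0 = 270.3/EI,  θ_Y0 = 242.2/EI
Flexibility coefficients: a unit moment at one end gives L/(3EI) there and L/(6EI) at the far end, so f₁₁ = f₂₂ = 1.533/EI and f₁₂ = f₂₁ = 0.7667/EI.
Compatibility — zero rotation at each built-in end:
  1.533 M_X + 0.7667 M_Y = 270.3
  0.7667 M_X + 1.533 M_Y = 242.2
Solving the pair gives M_X = 129.7 kN·m and M_Y = 93.12 kN·m (hogging).

M_X = 129.7 kN·m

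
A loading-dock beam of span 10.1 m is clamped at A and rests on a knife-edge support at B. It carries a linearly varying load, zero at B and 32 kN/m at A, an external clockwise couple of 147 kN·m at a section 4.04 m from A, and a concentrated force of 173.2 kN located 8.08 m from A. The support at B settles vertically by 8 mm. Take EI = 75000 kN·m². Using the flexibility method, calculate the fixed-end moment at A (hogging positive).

Remove the prop at B; the released (primary) structure is a cantilever built in at A.
Deflection at B on the released cantilever, summing each load's contribution:
  triangular load, peak 32 at the fixed end: w₀L⁴/(30EI) = 11100/EI
  clockwise couple 147 at a = 4.04: M₀a(2L − a)/(2EI) = 4799/EI
  point load 173.2 at a = 8.08: Pa²(3L − a)/(6EI) = 41876/EI
  δ_0 = 57774/EI
Tip deflection under a unit load at B: L³/(3EI) = 343.4/EI.
With EI = 75000 kN·m²: δ_0 = 0.77032 m and δ_{BB} = 0.004579 m/kN.
Compatibility — the beam at B must follow the support down by 0.008 m: δ_0 − R_B·δ_{BB} = 0.008, so R_B = (0.77032 − 0.008)/0.004579 = 166.5 kN.
Moment equilibrium about A: M_A = Σ(load moments about A) − R_B·L = 2091 − 166.5×10.1 = 409.1 kN·m.

M_A = 409.1 kN·m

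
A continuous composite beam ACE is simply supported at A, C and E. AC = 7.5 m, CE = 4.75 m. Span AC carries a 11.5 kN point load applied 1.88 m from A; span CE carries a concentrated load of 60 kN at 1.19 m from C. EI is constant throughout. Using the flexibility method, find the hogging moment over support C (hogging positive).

Insert a hinge at C; M_C is the redundant, and each span becomes simply supported.
Rotations at C on the released spans (each span's end-slope, ×1/EI):
  span AC: point load 11.5 at a = 1.88: Pab(L + a)/(6LEI) = 25.33/EI
  span CE: point load 60 at a = 1.19: Pab(L + b)/(6LEI) = 74.11/EI
  relative rotation θ_0 = (25.33 + 74.11)/EI = 99.44/EI
A unit hogging moment at C produces rotation L₁/(3EI) + L₂/(3EI) = 4.083/EI.
Compatibility: M_C·(L₁+L₂)/(3EI) = θ_0, giving M_C = 24.35 kN·m (hogging).

M_C = 24.35 kN·m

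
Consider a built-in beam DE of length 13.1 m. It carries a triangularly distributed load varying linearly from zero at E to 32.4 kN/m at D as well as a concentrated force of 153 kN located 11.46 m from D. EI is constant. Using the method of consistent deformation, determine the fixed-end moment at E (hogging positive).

Release both end moments; the primary structure is a simply-supported span DE with redundants M_D and M_E.
On the primary (simply-supported) span, the end slopes from the loading are:
  at D: triangular load, peak 32.4: w₀L³/(45EI) = 1619/EI
  at E: triangular load, peak 32.4: 7w₀L³/(360EI) = 1416/EI
  at D: point load 153 at a = 11.46: Pab(L + b)/(6LEI) = 539.3/EI
  at E: point load 153 at a = 11.46: Pab(L + a)/(6LEI) = 898.5/EI
  θ_D0 = 2158/EI,  θ_E0 = 2315/EI
Flexibility coefficients: a unit moment at one end gives L/(3EI) there and L/(6EI) at the far end, so f₁₁ = f₂₂ = 4.367/EI and f₁₂ = f₂₁ = 2.183/EI.
Compatibility — zero rotation at each built-in end:
  4.367 M_D + 2.183 M_E = 2158
  2.183 M_D + 4.367 M_E = 2315
Solving the pair gives M_D = 305.5 kN·m and M_E = 377.4 kN·m (hogging).

M_E = 377.4 kN·m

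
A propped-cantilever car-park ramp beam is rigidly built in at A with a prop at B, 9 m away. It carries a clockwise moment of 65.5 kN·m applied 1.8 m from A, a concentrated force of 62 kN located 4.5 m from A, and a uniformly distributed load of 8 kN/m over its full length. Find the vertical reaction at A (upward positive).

R_A = 83.69 kN

Remove the prop at B; the released (primary) structure is a cantilever built in at A.
Downward deflection at the released point B due to the loads:
  clockwise couple 65.5 at a = 1.8: M₀a(2L − a)/(2EI) = 955/EI
  point load 62 at a = 4.5: Pa²(3L − a)/(6EI) = 4708/EI
  UDL 8: wL⁴/(8EI) = 6561/EI
  δ_0 = 12224/EI
Flexibility coefficient — unit upward force at B: δ_{BB} = L³/(3EI) = 243/EI.
Compatibility at B: δ_0 − R_B·δ_{BB} = 0, so R_B = 12224/243 = 50.3 kN.
Vertical equilibrium: R_A = ΣP − R_B = 134 − 50.3 = 83.69 kN.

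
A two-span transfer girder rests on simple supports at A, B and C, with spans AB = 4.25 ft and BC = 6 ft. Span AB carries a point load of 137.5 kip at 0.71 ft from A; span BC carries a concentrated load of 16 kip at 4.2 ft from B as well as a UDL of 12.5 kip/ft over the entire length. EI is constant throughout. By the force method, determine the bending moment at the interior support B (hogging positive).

Take M_B as the redundant. Released structure: two simple spans AB and BC with a hinge at B.
End slopes at the hinge B, treating each span as simply supported:
  span AB: point load 137.5 at a = 0.71: Pab(L + a)/(6LEI) = 67.22/EI
  span BC: point load 16 at a = 4.2: Pab(L + b)/(6LEI) = 26.21/EI
  span BC: UDL 12.5: wL³/(24EI) = 112.5/EI
  relative rotation θ_0 = (67.22 + 138.7)/EI = 205.9/EI
A unit hogging moment at B produces rotation L₁/(3EI) + L₂/(3EI) = 3.417/EI.
Compatibility: M_B·(L₁+L₂)/(3EI) = θ_0, giving M_B = 60.27 kip·ft (hogging).

M_B = 60.27 kip·ft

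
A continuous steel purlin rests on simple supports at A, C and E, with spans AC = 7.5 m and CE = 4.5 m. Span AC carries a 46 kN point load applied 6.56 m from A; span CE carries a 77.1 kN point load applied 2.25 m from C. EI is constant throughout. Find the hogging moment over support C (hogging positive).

Insert a hinge at C; M_C is the redundant, and each span becomes simply supported.
End slopes at the hinge C, treating each span as simply supported:
  span AC: point load 46 at a = 6.56: Pab(L + a)/(6LEI) = 88.63/EI
  span CE: point load 77.1 at a = 2.25: Pab(L + b)/(6LEI) = 97.58/EI
  relative rotation θ_0 = (88.63 + 97.58)/EI = 186.2/EI
A unit hogging moment at C produces rotation L₁/(3EI) + L₂/(3EI) = 4/EI.
Slope continuity at C: θ_0 = M_C·4/EI, so M_C = 186.2/4 = 46.55 kN·m (hogging).

M_C = 46.55 kN·m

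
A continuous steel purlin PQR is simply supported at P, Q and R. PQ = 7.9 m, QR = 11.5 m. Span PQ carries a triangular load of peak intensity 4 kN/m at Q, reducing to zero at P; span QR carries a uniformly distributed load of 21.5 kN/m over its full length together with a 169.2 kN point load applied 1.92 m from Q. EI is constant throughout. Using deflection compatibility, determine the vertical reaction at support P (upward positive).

R_P = -40.87 kN

Take M_Q as the redundant. Released structure: two simple spans PQ and QR with a hinge at Q.
End slopes at the hinge Q, treating each span as simply supported:
  span PQ: triangular load, peak 4: w₀L³/(45EI) = 43.83/EI
  span QR: UDL 21.5: wL³/(24EI) = 1362/EI
  span QR: point load 169.2 at a = 1.92: Pab(L + b)/(6LEI) = 950.8/EI
  relative rotation θ_0 = (43.83 + 2313)/EI = 2357/EI
A unit hogging moment at Q produces rotation L₁/(3EI) + L₂/(3EI) = 6.467/EI.
Compatibility: M_Q·(L₁+L₂)/(3EI) = θ_0, giving M_Q = 364.5 kN·m (hogging).
Span PQ, ΣM about P with M_Q applied at Q: R_Q^{PQ}·7.9 = 83.21 + 364.5, so R_Q^{PQ} = 56.67 kN and R_P = 15.8 − 56.67 = -40.87 kN.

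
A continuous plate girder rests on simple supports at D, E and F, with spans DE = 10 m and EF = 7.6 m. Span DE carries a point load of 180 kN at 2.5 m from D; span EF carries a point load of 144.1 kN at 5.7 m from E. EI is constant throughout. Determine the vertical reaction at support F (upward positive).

Insert a hinge at E; M_E is the redundant, and each span becomes simply supported.
Rotations at E on the released spans (each span's end-slope, ×1/EI):
  span DE: point load 180 at a = 2.5: Pab(L + a)/(6LEI) = 703.1/EI
  span EF: point load 144.1 at a = 5.7: Pab(L + b)/(6LEI) = 325.1/EI
  relative rotation θ_0 = (703.1 + 325.1)/EI = 1028/EI
A unit hogging moment at E produces rotation L₁/(3EI) + L₂/(3EI) = 5.867/EI.
Compatibility: M_E·(L₁+L₂)/(3EI) = θ_0, giving M_E = 175.3 kN·m (hogging).
Span EF, ΣM about F: R_E^{EF}·7.6 = 273.8 + 175.3, so R_E^{EF} = 59.09 kN and R_F = 144.1 − 59.09 = 85.01 kN.

R_F = 85.01 kN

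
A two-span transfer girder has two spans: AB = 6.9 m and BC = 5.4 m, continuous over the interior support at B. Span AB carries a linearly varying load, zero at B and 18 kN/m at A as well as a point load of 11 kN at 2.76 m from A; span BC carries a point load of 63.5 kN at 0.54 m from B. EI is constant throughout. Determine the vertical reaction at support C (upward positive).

R_C = -2.551 kN

Take M_B as the redundant. Released structure: two simple spans AB and BC with a hinge at B.
Discontinuity in slope at B on the released structure — sum the simple-span end rotations:
  span AB: triangular load, peak 18: 7w₀L³/(360EI) = 115/EI
  span AB: point load 11 at a = 2.76: Pab(L + a)/(6LEI) = 29.33/EI
  span BC: point load 63.5 at a = 0.54: Pab(L + b)/(6LEI) = 52.77/EI
  relative rotation θ_0 = (144.3 + 52.77)/EI = 197.1/EI
A unit hogging moment at B produces rotation L₁/(3EI) + L₂/(3EI) = 4.1/EI.
Compatibility: M_B·(L₁+L₂)/(3EI) = θ_0, giving M_B = 48.07 kN·m (hogging).
Span BC, ΣM about C: R_B^{BC}·5.4 = 308.6 + 48.07, so R_B^{BC} = 66.05 kN and R_C = 63.5 − 66.05 = -2.551 kN.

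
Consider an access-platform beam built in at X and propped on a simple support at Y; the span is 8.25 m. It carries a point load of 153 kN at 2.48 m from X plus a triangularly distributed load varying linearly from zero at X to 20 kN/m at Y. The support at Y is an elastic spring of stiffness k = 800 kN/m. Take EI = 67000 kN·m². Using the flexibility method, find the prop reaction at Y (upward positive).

Take the reaction at Y as the redundant and release it; the primary structure is a cantilever fixed at X.
Primary-structure tip deflection at Y by superposition:
  point load 153 at a = 2.48: Pa²(3L − a)/(6EI) = 3493/EI
  triangular load, peak 20 at the free end: 11w₀L⁴/(120EI) = 8493/EI
  δ_0 = 11986/EI
Tip deflection under a unit load at Y: L³/(3EI) = 187.2/EI.
With EI = 67000 kN·m²: δ_0 = 0.17889 m and δ_{YY} = 0.002794 m/kN.
Compatibility — the spring shortens by R_Y/k under the reaction it provides: δ_0 − R_Y·δ_{YY} = R_Y/k. With 1/k = 0.00125 m/kN, R_Y = δ_0 / (δ_{YY} + 1/k) = 0.17889 / (0.002794 + 0.00125) = 44.24 kN.

R_Y = 44.24 kN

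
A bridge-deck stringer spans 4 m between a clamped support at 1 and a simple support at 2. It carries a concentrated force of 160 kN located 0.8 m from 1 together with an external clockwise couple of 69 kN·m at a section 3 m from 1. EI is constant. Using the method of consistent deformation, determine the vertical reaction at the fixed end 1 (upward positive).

Release the roller at 2. Primary structure: cantilever fixed at 1.
Downward deflection at the released point 2 due to the loads:
  point load 160 at a = 0.8: Pa²(3L − a)/(6EI) = 191.1/EI
  clockwise couple 69 at a = 3: M₀a(2L − a)/(2EI) = 517.5/EI
  δ_0 = 708.6/EI
Flexibility coefficient — unit upward force at 2: δ_{22} = L³/(3EI) = 21.33/EI.
The prop prevents deflection at 2: R_2 = δ_0/δ_{22} = 708.6/21.33 = 33.22 kN.
Vertical equilibrium: R_1 = ΣP − R_2 = 160 − 33.22 = 126.8 kN.

R_1 = 126.8 kN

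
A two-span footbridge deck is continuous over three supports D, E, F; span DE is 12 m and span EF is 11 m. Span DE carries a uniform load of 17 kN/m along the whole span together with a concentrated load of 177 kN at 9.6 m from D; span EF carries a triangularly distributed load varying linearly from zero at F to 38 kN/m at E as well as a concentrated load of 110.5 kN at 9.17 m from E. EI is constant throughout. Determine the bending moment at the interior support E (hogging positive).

M_E = 512.8 kN·m

Release continuity at E by inserting a hinge; the redundant is the internal moment M_E. The primary structure is two simply-supported spans DE and EF.
Discontinuity in slope at E on the released structure — sum the simple-span end rotations:
  span DE: UDL 17: wL³/(24EI) = 1224/EI
  span DE: point load 177 at a = 9.6: Pab(L + a)/(6LEI) = 1223/EI
  span EF: triangular load, peak 38: w₀L³/(45EI) = 1124/EI
  span EF: point load 110.5 at a = 9.17: Pab(L + b)/(6LEI) = 360.5/EI
  relative rotation θ_0 = (2447 + 1484)/EI = 3932/EI
A unit hogging moment at E produces rotation L₁/(3EI) + L₂/(3EI) = 7.667/EI.
Slope continuity at E: θ_0 = M_E·7.667/EI, so M_E = 3932/7.667 = 512.8 kN·m (hogging).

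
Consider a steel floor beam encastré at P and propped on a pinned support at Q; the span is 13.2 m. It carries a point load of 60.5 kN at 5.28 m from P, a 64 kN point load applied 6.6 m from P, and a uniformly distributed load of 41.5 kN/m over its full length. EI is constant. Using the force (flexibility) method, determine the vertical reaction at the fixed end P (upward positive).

Choose R_Q as the redundant. The primary structure is the cantilever fixed at P.
Downward deflection at the released point Q due to the loads:
  point load 60.5 at a = 5.28: Pa²(3L − a)/(6EI) = 9648/EI
  point load 64 at a = 6.6: Pa²(3L − a)/(6EI) = 15333/EI
  UDL 41.5: wL⁴/(8EI) = 157490/EI
  δ_0 = 182471/EI
Flexibility coefficient — unit upward force at Q: δ_{QQ} = L³/(3EI) = 766.7/EI.
The prop prevents deflection at Q: R_Q = δ_0/δ_{QQ} = 182471/766.7 = 238 kN.
Vertical equilibrium: R_P = ΣP − R_Q = 672.3 − 238 = 434.3 kN.

R_P = 434.3 kN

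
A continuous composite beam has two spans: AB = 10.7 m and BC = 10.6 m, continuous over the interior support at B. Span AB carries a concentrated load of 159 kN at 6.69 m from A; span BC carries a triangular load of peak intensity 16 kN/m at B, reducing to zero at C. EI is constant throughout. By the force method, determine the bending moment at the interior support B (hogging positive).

Take M_B as the redundant. Released structure: two simple spans AB and BC with a hinge at B.
Rotations at B on the released spans (each span's end-slope, ×1/EI):
  span AB: point load 159 at a = 6.69: Pab(L + a)/(6LEI) = 1155/EI
  span BC: triangular load, peak 16: w₀L³/(45EI) = 423.5/EI
  relative rotation θ_0 = (1155 + 423.5)/EI = 1579/EI
A unit hogging moment at B produces rotation L₁/(3EI) + L₂/(3EI) = 7.1/EI.
Compatibility: M_B·(L₁+L₂)/(3EI) = θ_0, giving M_B = 222.4 kN·m (hogging).

M_B = 222.4 kN·m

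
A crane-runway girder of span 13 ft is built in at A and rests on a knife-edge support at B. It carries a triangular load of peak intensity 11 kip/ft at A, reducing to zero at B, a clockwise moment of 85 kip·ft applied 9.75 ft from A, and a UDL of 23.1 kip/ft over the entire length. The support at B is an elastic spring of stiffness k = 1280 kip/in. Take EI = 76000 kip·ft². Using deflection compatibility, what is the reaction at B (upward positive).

R_B = 135.2 kip

Release the roller at B. Primary structure: cantilever fixed at A.
Free-end deflection of the primary structure under the applied loading (downward +):
  triangular load, peak 11 at the fixed end: w₀L⁴/(30EI) = 10472/EI
  clockwise couple 85 at a = 9.75: M₀a(2L − a)/(2EI) = 6734/EI
  UDL 23.1: wL⁴/(8EI) = 82470/EI
  δ_0 = 99676/EI
Flexibility coefficient — unit upward force at B: δ_{BB} = L³/(3EI) = 732.3/EI.
With EI = 76000 kip·ft²: δ_0 = 1.3115 ft and δ_{BB} = 0.009636 ft/kip.
Compatibility — the spring shortens by R_B/k under the reaction it provides: δ_0 − R_B·δ_{BB} = R_B/k. With 1/k = 1/(1280×12) ft/kip = 0.000065 ft/kip, R_B = δ_0 / (δ_{BB} + 1/k) = 1.3115 / (0.009636 + 0.000065) = 135.2 kip.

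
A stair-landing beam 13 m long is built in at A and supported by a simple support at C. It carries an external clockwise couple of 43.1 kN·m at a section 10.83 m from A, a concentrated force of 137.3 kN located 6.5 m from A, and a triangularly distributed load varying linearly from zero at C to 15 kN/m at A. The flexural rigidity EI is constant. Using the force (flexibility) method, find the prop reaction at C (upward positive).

Choose R_C as the redundant. The primary structure is the cantilever fixed at A.
Primary-structure tip deflection at C by superposition:
  clockwise couple 43.1 at a = 10.83: M₀a(2L − a)/(2EI) = 3540/EI
  point load 137.3 at a = 6.5: Pa²(3L − a)/(6EI) = 31422/EI
  triangular load, peak 15 at the fixed end: w₀L⁴/(30EI) = 14280/EI
  δ_0 = 49243/EI
Tip deflection under a unit load at C: L³/(3EI) = 732.3/EI.
The prop prevents deflection at C: R_C = δ_0/δ_{CC} = 49243/732.3 = 67.24 kN.

R_C = 67.24 kN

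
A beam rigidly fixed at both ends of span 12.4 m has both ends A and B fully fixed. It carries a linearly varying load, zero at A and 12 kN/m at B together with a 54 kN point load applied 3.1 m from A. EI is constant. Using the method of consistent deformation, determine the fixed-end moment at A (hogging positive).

M_A = 155.7 kN·m

Release both end moments; the primary structure is a simply-supported span AB with redundants M_A and M_B.
End rotations of the released simple span under the applied load (×1/EI):
  at A: triangular load, peak 12: 7w₀L³/(360EI) = 444.9/EI
  at B: triangular load, peak 12: w₀L³/(45EI) = 508.4/EI
  at A: point load 54 at a = 3.1: Pab(L + b)/(6LEI) = 454.1/EI
  at B: point load 54 at a = 3.1: Pab(L + a)/(6LEI) = 324.3/EI
  θ_A0 = 899/EI,  θ_B0 = 832.8/EI
Flexibility coefficients: a unit moment at one end gives L/(3EI) there and L/(6EI) at the far end, so f₁₁ = f₂₂ = 4.133/EI and f₁₂ = f₂₁ = 2.067/EI.
Compatibility — zero rotation at each built-in end:
  4.133 M_A + 2.067 M_B = 899
  2.067 M_A + 4.133 M_B = 832.8
Solving the pair gives M_A = 155.7 kN·m and M_B = 123.6 kN·m (hogging).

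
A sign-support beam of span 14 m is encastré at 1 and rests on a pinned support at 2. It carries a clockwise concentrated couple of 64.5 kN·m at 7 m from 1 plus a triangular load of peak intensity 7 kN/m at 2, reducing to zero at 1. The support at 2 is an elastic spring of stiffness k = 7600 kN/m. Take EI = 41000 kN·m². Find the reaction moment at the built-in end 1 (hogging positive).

M_1 = 74.61 kN·m

Take the reaction at 2 as the redundant and release it; the primary structure is a cantilever fixed at 1.
Downward deflection at the released point 2 due to the loads:
  clockwise couple 64.5 at a = 7: M₀a(2L − a)/(2EI) = 4741/EI
  triangular load, peak 7 at the free end: 11w₀L⁴/(120EI) = 24650/EI
  δ_0 = 29391/EI
Flexibility coefficient — unit upward force at 2: δ_{22} = L³/(3EI) = 914.7/EI.
With EI = 41000 kN·m²: δ_0 = 0.71685 m and δ_{22} = 0.022309 m/kN.
Compatibility — the spring shortens by R_2/k under the reaction it provides: δ_0 − R_2·δ_{22} = R_2/k. With 1/k = 0.000132 m/kN, R_2 = δ_0 / (δ_{22} + 1/k) = 0.71685 / (0.022309 + 0.000132) = 31.94 kN.
Moment equilibrium about 1: M_1 = Σ(load moments about 1) − R_2·L = 521.8 − 31.94×14 = 74.61 kN·m.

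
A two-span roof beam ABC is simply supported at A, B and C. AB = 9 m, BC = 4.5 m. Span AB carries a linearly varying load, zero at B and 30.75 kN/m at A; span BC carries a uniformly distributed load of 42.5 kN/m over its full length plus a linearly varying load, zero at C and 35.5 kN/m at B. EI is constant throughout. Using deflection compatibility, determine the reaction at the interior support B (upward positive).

R_B = 244.6 kN

Take M_B as the redundant. Released structure: two simple spans AB and BC with a hinge at B.
End slopes at the hinge B, treating each span as simply supported:
  span AB: triangular load, peak 30.75: 7w₀L³/(360EI) = 435.9/EI
  span BC: UDL 42.5: wL³/(24EI) = 161.4/EI
  span BC: triangular load, peak 35.5: w₀L³/(45EI) = 71.89/EI
  relative rotation θ_0 = (435.9 + 233.3)/EI = 669.1/EI
A unit hogging moment at B produces rotation L₁/(3EI) + L₂/(3EI) = 4.5/EI.
Compatibility: M_B·(L₁+L₂)/(3EI) = θ_0, giving M_B = 148.7 kN·m (hogging).
Span AB, ΣM about A with M_B applied at B: R_B^{AB}·9 = 415.1 + 148.7, so R_B^{AB} = 62.65 kN and R_A = 138.4 − 62.65 = 75.73 kN.
Span BC, ΣM about C: R_B^{BC}·4.5 = 669.9 + 148.7, so R_B^{BC} = 181.9 kN and R_C = 271.1 − 181.9 = 89.21 kN.
R_B = 62.65 + 181.9 = 244.6 kN.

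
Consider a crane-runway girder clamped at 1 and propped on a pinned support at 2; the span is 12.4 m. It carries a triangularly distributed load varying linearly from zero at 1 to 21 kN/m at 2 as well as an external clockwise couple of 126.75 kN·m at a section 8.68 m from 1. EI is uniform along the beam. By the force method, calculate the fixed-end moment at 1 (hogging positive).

M_1 = 142.1 kN·m

Choose R_2 as the redundant. The primary structure is the cantilever fixed at 1.
Primary-structure tip deflection at 2 by superposition:
  triangular load, peak 21 at the free end: 11w₀L⁴/(120EI) = 45511/EI
  clockwise couple 126.75 at a = 8.68: M₀a(2L − a)/(2EI) = 8868/EI
  δ_0 = 54379/EI
Flexibility coefficient — unit upward force at 2: δ_{22} = L³/(3EI) = 635.5/EI.
Compatibility at 2: δ_0 − R_2·δ_{22} = 0, so R_2 = 54379/635.5 = 85.56 kN.
Moment equilibrium about 1: M_1 = Σ(load moments about 1) − R_2·L = 1203 − 85.56×12.4 = 142.1 kN·m.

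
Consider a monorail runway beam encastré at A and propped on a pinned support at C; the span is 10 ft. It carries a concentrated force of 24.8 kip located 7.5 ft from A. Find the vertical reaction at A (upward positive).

Choose R_C as the redundant. The primary structure is the cantilever fixed at A.
Primary-structure tip deflection at C by superposition:
  point load 24.8 at a = 7.5: Pa²(3L − a)/(6EI) = 5231/EI
Flexibility coefficient — unit upward force at C: δ_{CC} = L³/(3EI) = 333.3/EI.
Compatibility at C: δ_0 − R_C·δ_{CC} = 0, so R_C = 5231/333.3 = 15.69 kip.
Vertical equilibrium: R_A = ΣP − R_C = 24.8 − 15.69 = 9.106 kip.

R_A = 9.106 kip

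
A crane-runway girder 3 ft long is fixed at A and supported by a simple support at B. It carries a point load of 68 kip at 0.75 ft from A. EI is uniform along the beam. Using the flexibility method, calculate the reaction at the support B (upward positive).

Choose R_B as the redundant. The primary structure is the cantilever fixed at A.
Primary-structure tip deflection at B by superposition:
  point load 68 at a = 0.75: Pa²(3L − a)/(6EI) = 52.59/EI
Flexibility coefficient — unit upward force at B: δ_{BB} = L³/(3EI) = 9/EI.
The prop prevents deflection at B: R_B = δ_0/δ_{BB} = 52.59/9 = 5.844 kip.

R_B = 5.844 kip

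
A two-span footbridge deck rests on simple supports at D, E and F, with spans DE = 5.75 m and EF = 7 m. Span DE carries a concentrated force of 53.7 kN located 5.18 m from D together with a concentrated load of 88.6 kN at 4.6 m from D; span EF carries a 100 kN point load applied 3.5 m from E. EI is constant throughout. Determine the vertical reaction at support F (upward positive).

R_F = 33.29 kN

Take M_E as the redundant. Released structure: two simple spans DE and EF with a hinge at E.
Rotations at E on the released spans (each span's end-slope, ×1/EI):
  span DE: point load 53.7 at a = 5.18: Pab(L + a)/(6LEI) = 50.23/EI
  span DE: point load 88.6 at a = 4.6: Pab(L + a)/(6LEI) = 140.6/EI
  span EF: point load 100 at a = 3.5: Pab(L + b)/(6LEI) = 306.2/EI
  relative rotation θ_0 = (190.8 + 306.2)/EI = 497.1/EI
A unit hogging moment at E produces rotation L₁/(3EI) + L₂/(3EI) = 4.25/EI.
Compatibility: M_E·(L₁+L₂)/(3EI) = θ_0, giving M_E = 117 kN·m (hogging).
Span EF, ΣM about F: R_E^{EF}·7 = 350 + 117, so R_E^{EF} = 66.71 kN and R_F = 100 − 66.71 = 33.29 kN.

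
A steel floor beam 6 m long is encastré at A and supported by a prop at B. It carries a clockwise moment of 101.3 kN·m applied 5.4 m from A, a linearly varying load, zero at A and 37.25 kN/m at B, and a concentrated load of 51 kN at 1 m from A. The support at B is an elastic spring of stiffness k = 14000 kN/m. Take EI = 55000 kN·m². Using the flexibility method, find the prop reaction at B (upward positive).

R_B = 83.96 kN

Take the reaction at B as the redundant and release it; the primary structure is a cantilever fixed at A.
Primary-structure tip deflection at B by superposition:
  clockwise couple 101.3 at a = 5.4: M₀a(2L − a)/(2EI) = 1805/EI
  triangular load, peak 37.25 at the free end: 11w₀L⁴/(120EI) = 4425/EI
  point load 51 at a = 1: Pa²(3L − a)/(6EI) = 144.5/EI
  δ_0 = 6375/EI
Flexibility coefficient — unit upward force at B: δ_{BB} = L³/(3EI) = 72/EI.
With EI = 55000 kN·m²: δ_0 = 0.11591 m and δ_{BB} = 0.001309 m/kN.
Compatibility — the spring shortens by R_B/k under the reaction it provides: δ_0 − R_B·δ_{BB} = R_B/k. With 1/k = 0.000071 m/kN, R_B = δ_0 / (δ_{BB} + 1/k) = 0.11591 / (0.001309 + 0.000071) = 83.96 kN.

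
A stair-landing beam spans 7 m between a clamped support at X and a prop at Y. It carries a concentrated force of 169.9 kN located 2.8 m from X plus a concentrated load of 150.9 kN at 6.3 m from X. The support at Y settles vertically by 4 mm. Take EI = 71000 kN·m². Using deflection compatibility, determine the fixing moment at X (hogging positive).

Remove the prop at Y; the released (primary) structure is a cantilever built in at X.
Downward deflection at the released point Y due to the loads:
  point load 169.9 at a = 2.8: Pa²(3L − a)/(6EI) = 4040/EI
  point load 150.9 at a = 6.3: Pa²(3L − a)/(6EI) = 14674/EI
  δ_0 = 18714/EI
Flexibility coefficient — unit upward force at Y: δ_{YY} = L³/(3EI) = 114.3/EI.
With EI = 71000 kN·m²: δ_0 = 0.26358 m and δ_{YY} = 0.00161 m/kN.
Compatibility — the beam at Y must follow the support down by 0.004 m: δ_0 − R_Y·δ_{YY} = 0.004, so R_Y = (0.26358 − 0.004)/0.00161 = 161.2 kN.
Moment equilibrium about X: M_X = Σ(load moments about X) − R_Y·L = 1426 − 161.2×7 = 298 kN·m.

M_X = 298 kN·m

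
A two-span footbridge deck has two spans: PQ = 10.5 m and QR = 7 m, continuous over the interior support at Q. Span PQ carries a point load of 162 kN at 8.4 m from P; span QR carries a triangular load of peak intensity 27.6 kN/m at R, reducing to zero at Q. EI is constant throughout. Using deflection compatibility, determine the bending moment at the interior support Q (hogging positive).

Insert a hinge at Q; M_Q is the redundant, and each span becomes simply supported.
Discontinuity in slope at Q on the released structure — sum the simple-span end rotations:
  span PQ: point load 162 at a = 8.4: Pab(L + a)/(6LEI) = 857.3/EI
  span QR: triangular load, peak 27.6: 7w₀L³/(360EI) = 184.1/EI
  relative rotation θ_0 = (857.3 + 184.1)/EI = 1041/EI
A unit hogging moment at Q produces rotation L₁/(3EI) + L₂/(3EI) = 5.833/EI.
Compatibility: M_Q·(L₁+L₂)/(3EI) = θ_0, giving M_Q = 178.5 kN·m (hogging).

M_Q = 178.5 kN·m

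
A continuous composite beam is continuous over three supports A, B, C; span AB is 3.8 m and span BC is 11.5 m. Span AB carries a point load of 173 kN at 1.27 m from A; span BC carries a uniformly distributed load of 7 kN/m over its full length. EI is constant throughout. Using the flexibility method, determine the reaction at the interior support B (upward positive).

R_B = 137 kN

Release continuity at B by inserting a hinge; the redundant is the internal moment M_B. The primary structure is two simply-supported spans AB and BC.
End slopes at the hinge B, treating each span as simply supported:
  span AB: point load 173 at a = 1.27: Pab(L + a)/(6LEI) = 123.6/EI
  span BC: UDL 7: wL³/(24EI) = 443.6/EI
  relative rotation θ_0 = (123.6 + 443.6)/EI = 567.2/EI
A unit hogging moment at B produces rotation L₁/(3EI) + L₂/(3EI) = 5.1/EI.
Slope continuity at B: θ_0 = M_B·5.1/EI, so M_B = 567.2/5.1 = 111.2 kN·m (hogging).
Span AB, ΣM about A with M_B applied at B: R_B^{AB}·3.8 = 219.7 + 111.2, so R_B^{AB} = 87.09 kN and R_A = 173 − 87.09 = 85.91 kN.
Span BC, ΣM about C: R_B^{BC}·11.5 = 462.9 + 111.2, so R_B^{BC} = 49.92 kN and R_C = 80.5 − 49.92 = 30.58 kN.
R_B = 87.09 + 49.92 = 137 kN.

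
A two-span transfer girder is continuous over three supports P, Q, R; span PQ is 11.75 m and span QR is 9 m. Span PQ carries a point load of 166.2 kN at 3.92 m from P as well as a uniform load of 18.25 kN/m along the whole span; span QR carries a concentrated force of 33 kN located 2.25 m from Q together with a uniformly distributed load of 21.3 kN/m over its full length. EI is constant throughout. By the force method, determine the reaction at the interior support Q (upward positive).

Take M_Q as the redundant. Released structure: two simple spans PQ and QR with a hinge at Q.
Rotations at Q on the released spans (each span's end-slope, ×1/EI):
  span PQ: point load 166.2 at a = 3.92: Pab(L + a)/(6LEI) = 1134/EI
  span PQ: UDL 18.25: wL³/(24EI) = 1234/EI
  span QR: point load 33 at a = 2.25: Pab(L + b)/(6LEI) = 146.2/EI
  span QR: UDL 21.3: wL³/(24EI) = 647/EI
  relative rotation θ_0 = (2367 + 793.2)/EI = 3161/EI
A unit hogging moment at Q produces rotation L₁/(3EI) + L₂/(3EI) = 6.917/EI.
Slope continuity at Q: θ_0 = M_Q·6.917/EI, so M_Q = 3161/6.917 = 457 kN·m (hogging).
Span PQ, ΣM about P with M_Q applied at Q: R_Q^{PQ}·11.75 = 1911 + 457, so R_Q^{PQ} = 201.6 kN and R_P = 380.6 − 201.6 = 179.1 kN.
Span QR, ΣM about R: R_Q^{QR}·9 = 1085 + 457, so R_Q^{QR} = 171.4 kN and R_R = 224.7 − 171.4 = 53.33 kN.
R_Q = 201.6 + 171.4 = 372.9 kN.

R_Q = 372.9 kN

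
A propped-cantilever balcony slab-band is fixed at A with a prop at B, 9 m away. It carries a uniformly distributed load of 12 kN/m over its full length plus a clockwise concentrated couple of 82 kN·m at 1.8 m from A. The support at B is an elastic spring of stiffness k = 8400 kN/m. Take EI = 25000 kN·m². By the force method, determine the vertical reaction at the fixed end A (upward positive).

R_A = 63.13 kN

Take the reaction at B as the redundant and release it; the primary structure is a cantilever fixed at A.
Free-end deflection of the primary structure under the applied loading (downward +):
  UDL 12: wL⁴/(8EI) = 9842/EI
  clockwise couple 82 at a = 1.8: M₀a(2L − a)/(2EI) = 1196/EI
  δ_0 = 11037/EI
Tip deflection under a unit load at B: L³/(3EI) = 243/EI.
With EI = 25000 kN·m²: δ_0 = 0.44148 m and δ_{BB} = 0.00972 m/kN.
Compatibility — the spring shortens by R_B/k under the reaction it provides: δ_0 − R_B·δ_{BB} = R_B/k. With 1/k = 0.000119 m/kN, R_B = δ_0 / (δ_{BB} + 1/k) = 0.44148 / (0.00972 + 0.000119) = 44.87 kN.
Vertical equilibrium: R_A = ΣP − R_B = 108 − 44.87 = 63.13 kN.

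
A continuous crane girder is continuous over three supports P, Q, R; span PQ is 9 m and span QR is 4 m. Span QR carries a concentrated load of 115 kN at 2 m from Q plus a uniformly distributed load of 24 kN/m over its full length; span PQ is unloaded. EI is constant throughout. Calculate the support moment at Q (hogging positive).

Take M_Q as the redundant. Released structure: two simple spans PQ and QR with a hinge at Q.
Rotations at Q on the released spans (each span's end-slope, ×1/EI):
  span QR: point load 115 at a = 2: Pab(L + b)/(6LEI) = 115/EI
  span QR: UDL 24: wL³/(24EI) = 64/EI
  relative rotation θ_0 = (0 + 179)/EI = 179/EI
A unit hogging moment at Q produces rotation L₁/(3EI) + L₂/(3EI) = 4.333/EI.
Compatibility: M_Q·(L₁+L₂)/(3EI) = θ_0, giving M_Q = 41.31 kN·m (hogging).

M_Q = 41.31 kN·m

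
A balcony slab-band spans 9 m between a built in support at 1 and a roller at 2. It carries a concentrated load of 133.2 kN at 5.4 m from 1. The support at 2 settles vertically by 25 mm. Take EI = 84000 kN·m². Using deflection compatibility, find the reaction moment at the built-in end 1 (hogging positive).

Remove the prop at 2; the released (primary) structure is a cantilever built in at 1.
Deflection at 2 on the released cantilever, summing each load's contribution:
  point load 133.2 at a = 5.4: Pa²(3L − a)/(6EI) = 13983/EI
Flexibility coefficient — unit upward force at 2: δ_{22} = L³/(3EI) = 243/EI.
With EI = 84000 kN·m²: δ_0 = 0.16646 m and δ_{22} = 0.002893 m/kN.
Compatibility — the beam at 2 must follow the support down by 0.025 m: δ_0 − R_2·δ_{22} = 0.025, so R_2 = (0.16646 − 0.025)/0.002893 = 48.9 kN.
Moment equilibrium about 1: M_1 = Σ(load moments about 1) − R_2·L = 719.3 − 48.9×9 = 279.2 kN·m.

M_1 = 279.2 kN·m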